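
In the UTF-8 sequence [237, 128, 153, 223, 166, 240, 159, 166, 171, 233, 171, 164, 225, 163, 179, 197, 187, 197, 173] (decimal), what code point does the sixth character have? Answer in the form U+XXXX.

U+017B

Offset 0: leading byte 0xED = 11101101 → 3-byte char #1 = ED 80 99.
Offset 3: leading byte 0xDF = 11011111 → 2-byte char #2 = DF A6.
Offset 5: leading byte 0xF0 = 11110000 → 4-byte char #3 = F0 9F A6 AB.
Offset 9: leading byte 0xE9 = 11101001 → 3-byte char #4 = E9 AB A4.
Offset 12: leading byte 0xE1 = 11100001 → 3-byte char #5 = E1 A3 B3.
Offset 15: leading byte 0xC5 = 11000101 → 2-byte char #6 = C5 BB.
Leading byte 0xC5 = 11000101 matches 110xxxxx → 2-byte sequence.
Byte 1: 0xC5 = 11000101, payload 00101 (5 bits).
Byte 2: 0xBB = 10111011 (10xxxxxx ✓), payload 111011.
Concatenate: 00101111011 = 0x17B (11 bits → U+017B).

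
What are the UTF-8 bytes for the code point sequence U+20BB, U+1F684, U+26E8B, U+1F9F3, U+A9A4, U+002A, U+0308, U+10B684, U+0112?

E2 82 BB F0 9F 9A 84 F0 A6 BA 8B F0 9F A7 B3 EA A6 A4 2A CC 88 F4 8B 9A 84 C4 92

U+20BB: 3-byte form → E2 82 BB.
U+1F684: 4-byte form → F0 9F 9A 84.
U+26E8B: 4-byte form → F0 A6 BA 8B.
U+1F9F3: 4-byte form → F0 9F A7 B3.
U+A9A4: 3-byte form → EA A6 A4.
U+002A: 1-byte form → 2A.
U+0308: 2-byte form → CC 88.
U+10B684: 4-byte form → F4 8B 9A 84.
U+0112: 2-byte form → C4 92.
Concatenated (27 bytes): E2 82 BB F0 9F 9A 84 F0 A6 BA 8B F0 9F A7 B3 EA A6 A4 2A CC 88 F4 8B 9A 84 C4 92.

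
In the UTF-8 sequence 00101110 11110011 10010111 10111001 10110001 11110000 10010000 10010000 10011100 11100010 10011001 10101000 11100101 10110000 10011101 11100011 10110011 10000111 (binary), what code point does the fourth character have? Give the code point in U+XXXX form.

Offset 0: leading byte 0x2E = 00101110 → 1-byte char #1 = 2E.
Offset 1: leading byte 0xF3 = 11110011 → 4-byte char #2 = F3 97 B9 B1.
Offset 5: leading byte 0xF0 = 11110000 → 4-byte char #3 = F0 90 90 9C.
Offset 9: leading byte 0xE2 = 11100010 → 3-byte char #4 = E2 99 A8.
Leading byte 0xE2 = 11100010 matches 1110xxxx → 3-byte sequence.
Byte 1: 0xE2 = 11100010, payload 0010 (4 bits).
Byte 2: 0x99 = 10011001 (10xxxxxx ✓), payload 011001.
Byte 3: 0xA8 = 10101000 (10xxxxxx ✓), payload 101000.
Concatenate: 0010011001101000 = 0x2668 (16 bits → U+2668).

U+2668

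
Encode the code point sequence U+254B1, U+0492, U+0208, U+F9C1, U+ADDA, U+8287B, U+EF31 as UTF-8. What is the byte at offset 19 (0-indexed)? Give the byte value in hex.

U+254B1 → 4-byte form F0 A5 92 B1 at offsets 0–3.
U+0492 → 2-byte form D2 92 at offsets 4–5.
U+0208 → 2-byte form C8 88 at offsets 6–7.
U+F9C1 → 3-byte form EF A7 81 at offsets 8–10.
U+ADDA → 3-byte form EA B7 9A at offsets 11–13.
U+8287B → 4-byte form F2 82 A1 BB at offsets 14–17.
U+EF31 → 3-byte form EE BC B1 at offsets 18–20.
Offset 19 falls in char 7's range; it's byte 2 of EE BC B1 = 0xBC.

0xBC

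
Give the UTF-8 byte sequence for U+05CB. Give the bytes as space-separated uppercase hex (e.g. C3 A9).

U+05CB = 0x5CB = 1483 decimal. In range U+0080–U+07FF → 2-byte form: 110xxxxx 10xxxxxx.
Binary (11 bits): 10111001011.
Split 5+6: 10111 | 001011.
Byte 1: 11010111 = 0xD7.
Byte 2: 10001011 = 0x8B.

D7 8B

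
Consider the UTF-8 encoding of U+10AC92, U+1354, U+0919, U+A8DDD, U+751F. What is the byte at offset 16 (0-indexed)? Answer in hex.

0x9F

U+10AC92 → 4-byte form F4 8A B2 92 at offsets 0–3.
U+1354 → 3-byte form E1 8D 94 at offsets 4–6.
U+0919 → 3-byte form E0 A4 99 at offsets 7–9.
U+A8DDD → 4-byte form F2 A8 B7 9D at offsets 10–13.
U+751F → 3-byte form E7 94 9F at offsets 14–16.
Offset 16 falls in char 5's range; it's byte 3 of E7 94 9F = 0x9F.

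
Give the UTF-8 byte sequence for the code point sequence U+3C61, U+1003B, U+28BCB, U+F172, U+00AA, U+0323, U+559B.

E3 B1 A1 F0 90 80 BB F0 A8 AF 8B EF 85 B2 C2 AA CC A3 E5 96 9B

U+3C61: 3-byte form → E3 B1 A1.
U+1003B: 4-byte form → F0 90 80 BB.
U+28BCB: 4-byte form → F0 A8 AF 8B.
U+F172: 3-byte form → EF 85 B2.
U+00AA: 2-byte form → C2 AA.
U+0323: 2-byte form → CC A3.
U+559B: 3-byte form → E5 96 9B.
Concatenated (21 bytes): E3 B1 A1 F0 90 80 BB F0 A8 AF 8B EF 85 B2 C2 AA CC A3 E5 96 9B.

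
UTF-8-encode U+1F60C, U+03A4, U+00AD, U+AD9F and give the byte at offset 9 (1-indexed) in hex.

1-indexed offset 9 is 0-indexed offset 8.
U+1F60C → 4-byte form F0 9F 98 8C at offsets 0–3.
U+03A4 → 2-byte form CE A4 at offsets 4–5.
U+00AD → 2-byte form C2 AD at offsets 6–7.
U+AD9F → 3-byte form EA B6 9F at offsets 8–10.
Offset 8 falls in char 4's range; it's byte 1 of EA B6 9F = 0xEA.

0xEA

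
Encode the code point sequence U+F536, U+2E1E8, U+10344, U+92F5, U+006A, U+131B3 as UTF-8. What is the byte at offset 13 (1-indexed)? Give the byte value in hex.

1-indexed offset 13 is 0-indexed offset 12.
U+F536 → 3-byte form EF 94 B6 at offsets 0–2.
U+2E1E8 → 4-byte form F0 AE 87 A8 at offsets 3–6.
U+10344 → 4-byte form F0 90 8D 84 at offsets 7–10.
U+92F5 → 3-byte form E9 8B B5 at offsets 11–13.
Offset 12 falls in char 4's range; it's byte 2 of E9 8B B5 = 0x8B.

0x8B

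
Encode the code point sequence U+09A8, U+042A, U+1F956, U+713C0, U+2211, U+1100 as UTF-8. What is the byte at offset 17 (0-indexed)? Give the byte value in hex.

U+09A8 → 3-byte form E0 A6 A8 at offsets 0–2.
U+042A → 2-byte form D0 AA at offsets 3–4.
U+1F956 → 4-byte form F0 9F A5 96 at offsets 5–8.
U+713C0 → 4-byte form F1 B1 8F 80 at offsets 9–12.
U+2211 → 3-byte form E2 88 91 at offsets 13–15.
U+1100 → 3-byte form E1 84 80 at offsets 16–18.
Offset 17 falls in char 6's range; it's byte 2 of E1 84 80 = 0x84.

0x84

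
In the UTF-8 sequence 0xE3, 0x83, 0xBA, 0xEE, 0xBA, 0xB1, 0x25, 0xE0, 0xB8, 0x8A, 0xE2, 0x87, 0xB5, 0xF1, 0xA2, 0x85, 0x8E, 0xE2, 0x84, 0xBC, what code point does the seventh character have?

Offset 0: leading byte 0xE3 = 11100011 → 3-byte char #1 = E3 83 BA.
Offset 3: leading byte 0xEE = 11101110 → 3-byte char #2 = EE BA B1.
Offset 6: leading byte 0x25 = 00100101 → 1-byte char #3 = 25.
Offset 7: leading byte 0xE0 = 11100000 → 3-byte char #4 = E0 B8 8A.
Offset 10: leading byte 0xE2 = 11100010 → 3-byte char #5 = E2 87 B5.
Offset 13: leading byte 0xF1 = 11110001 → 4-byte char #6 = F1 A2 85 8E.
Offset 17: leading byte 0xE2 = 11100010 → 3-byte char #7 = E2 84 BC.
Leading byte 0xE2 = 11100010 matches 1110xxxx → 3-byte sequence.
Byte 1: 0xE2 = 11100010, payload 0010 (4 bits).
Byte 2: 0x84 = 10000100 (10xxxxxx ✓), payload 000100.
Byte 3: 0xBC = 10111100 (10xxxxxx ✓), payload 111100.
Concatenate: 0010000100111100 = 0x213C (16 bits → U+213C).

U+213C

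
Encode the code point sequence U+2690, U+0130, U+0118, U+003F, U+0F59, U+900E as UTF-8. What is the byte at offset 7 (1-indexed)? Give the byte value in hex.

1-indexed offset 7 is 0-indexed offset 6.
U+2690 → 3-byte form E2 9A 90 at offsets 0–2.
U+0130 → 2-byte form C4 B0 at offsets 3–4.
U+0118 → 2-byte form C4 98 at offsets 5–6.
Offset 6 falls in char 3's range; it's byte 2 of C4 98 = 0x98.

0x98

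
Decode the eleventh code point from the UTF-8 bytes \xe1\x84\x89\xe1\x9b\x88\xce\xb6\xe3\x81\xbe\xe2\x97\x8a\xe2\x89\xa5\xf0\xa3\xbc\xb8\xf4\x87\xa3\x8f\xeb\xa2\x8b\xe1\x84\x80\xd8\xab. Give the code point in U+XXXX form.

U+062B

Offset 0: leading byte 0xE1 = 11100001 → 3-byte char #1 = E1 84 89.
Offset 3: leading byte 0xE1 = 11100001 → 3-byte char #2 = E1 9B 88.
Offset 6: leading byte 0xCE = 11001110 → 2-byte char #3 = CE B6.
Offset 8: leading byte 0xE3 = 11100011 → 3-byte char #4 = E3 81 BE.
Offset 11: leading byte 0xE2 = 11100010 → 3-byte char #5 = E2 97 8A.
Offset 14: leading byte 0xE2 = 11100010 → 3-byte char #6 = E2 89 A5.
Offset 17: leading byte 0xF0 = 11110000 → 4-byte char #7 = F0 A3 BC B8.
Offset 21: leading byte 0xF4 = 11110100 → 4-byte char #8 = F4 87 A3 8F.
Offset 25: leading byte 0xEB = 11101011 → 3-byte char #9 = EB A2 8B.
Offset 28: leading byte 0xE1 = 11100001 → 3-byte char #10 = E1 84 80.
Offset 31: leading byte 0xD8 = 11011000 → 2-byte char #11 = D8 AB.
Leading byte 0xD8 = 11011000 matches 110xxxxx → 2-byte sequence.
Byte 1: 0xD8 = 11011000, payload 11000 (5 bits).
Byte 2: 0xAB = 10101011 (10xxxxxx ✓), payload 101011.
Concatenate: 11000101011 = 0x62B (11 bits → U+062B).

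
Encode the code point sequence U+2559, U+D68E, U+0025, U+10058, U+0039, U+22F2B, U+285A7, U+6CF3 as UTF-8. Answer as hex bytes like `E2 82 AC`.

E2 95 99 ED 9A 8E 25 F0 90 81 98 39 F0 A2 BC AB F0 A8 96 A7 E6 B3 B3

U+2559: 3-byte form → E2 95 99.
U+D68E: 3-byte form → ED 9A 8E.
U+0025: 1-byte form → 25.
U+10058: 4-byte form → F0 90 81 98.
U+0039: 1-byte form → 39.
U+22F2B: 4-byte form → F0 A2 BC AB.
U+285A7: 4-byte form → F0 A8 96 A7.
U+6CF3: 3-byte form → E6 B3 B3.
Concatenated (23 bytes): E2 95 99 ED 9A 8E 25 F0 90 81 98 39 F0 A2 BC AB F0 A8 96 A7 E6 B3 B3.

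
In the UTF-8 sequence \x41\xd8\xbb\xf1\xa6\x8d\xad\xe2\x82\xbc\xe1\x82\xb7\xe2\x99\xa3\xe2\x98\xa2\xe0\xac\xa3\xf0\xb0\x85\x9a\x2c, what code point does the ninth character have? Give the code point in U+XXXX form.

U+3015A

Offset 0: leading byte 0x41 = 01000001 → 1-byte char #1 = 41.
Offset 1: leading byte 0xD8 = 11011000 → 2-byte char #2 = D8 BB.
Offset 3: leading byte 0xF1 = 11110001 → 4-byte char #3 = F1 A6 8D AD.
Offset 7: leading byte 0xE2 = 11100010 → 3-byte char #4 = E2 82 BC.
Offset 10: leading byte 0xE1 = 11100001 → 3-byte char #5 = E1 82 B7.
Offset 13: leading byte 0xE2 = 11100010 → 3-byte char #6 = E2 99 A3.
Offset 16: leading byte 0xE2 = 11100010 → 3-byte char #7 = E2 98 A2.
Offset 19: leading byte 0xE0 = 11100000 → 3-byte char #8 = E0 AC A3.
Offset 22: leading byte 0xF0 = 11110000 → 4-byte char #9 = F0 B0 85 9A.
Leading byte 0xF0 = 11110000 matches 11110xxx → 4-byte sequence.
Byte 1: 0xF0 = 11110000, payload 000 (3 bits).
Byte 2: 0xB0 = 10110000 (10xxxxxx ✓), payload 110000.
Byte 3: 0x85 = 10000101 (10xxxxxx ✓), payload 000101.
Byte 4: 0x9A = 10011010 (10xxxxxx ✓), payload 011010.
Concatenate: 000110000000101011010 = 0x3015A (21 bits → U+3015A).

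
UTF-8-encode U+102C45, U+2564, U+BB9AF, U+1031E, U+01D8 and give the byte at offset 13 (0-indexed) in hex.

0x8C

U+102C45 → 4-byte form F4 82 B1 85 at offsets 0–3.
U+2564 → 3-byte form E2 95 A4 at offsets 4–6.
U+BB9AF → 4-byte form F2 BB A6 AF at offsets 7–10.
U+1031E → 4-byte form F0 90 8C 9E at offsets 11–14.
Offset 13 falls in char 4's range; it's byte 3 of F0 90 8C 9E = 0x8C.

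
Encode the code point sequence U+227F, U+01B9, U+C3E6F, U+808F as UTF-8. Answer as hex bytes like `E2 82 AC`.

E2 89 BF C6 B9 F3 83 B9 AF E8 82 8F

U+227F: 3-byte form → E2 89 BF.
U+01B9: 2-byte form → C6 B9.
U+C3E6F: 4-byte form → F3 83 B9 AF.
U+808F: 3-byte form → E8 82 8F.
Concatenated (12 bytes): E2 89 BF C6 B9 F3 83 B9 AF E8 82 8F.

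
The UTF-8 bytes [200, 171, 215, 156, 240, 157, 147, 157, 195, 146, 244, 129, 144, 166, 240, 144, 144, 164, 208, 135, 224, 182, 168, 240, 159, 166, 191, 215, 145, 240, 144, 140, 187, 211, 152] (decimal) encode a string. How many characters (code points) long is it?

12

Byte at offset 0: 0xC8 = 11001000 → 2-byte char (#1). Advance 2.
Byte at offset 2: 0xD7 = 11010111 → 2-byte char (#2). Advance 2.
Byte at offset 4: 0xF0 = 11110000 → 4-byte char (#3). Advance 4.
Byte at offset 8: 0xC3 = 11000011 → 2-byte char (#4). Advance 2.
Byte at offset 10: 0xF4 = 11110100 → 4-byte char (#5). Advance 4.
Byte at offset 14: 0xF0 = 11110000 → 4-byte char (#6). Advance 4.
Byte at offset 18: 0xD0 = 11010000 → 2-byte char (#7). Advance 2.
Byte at offset 20: 0xE0 = 11100000 → 3-byte char (#8). Advance 3.
Byte at offset 23: 0xF0 = 11110000 → 4-byte char (#9). Advance 4.
Byte at offset 27: 0xD7 = 11010111 → 2-byte char (#10). Advance 2.
Byte at offset 29: 0xF0 = 11110000 → 4-byte char (#11). Advance 4.
Byte at offset 33: 0xD3 = 11010011 → 2-byte char (#12). Advance 2.
Reached end at offset 35 after 12 code points.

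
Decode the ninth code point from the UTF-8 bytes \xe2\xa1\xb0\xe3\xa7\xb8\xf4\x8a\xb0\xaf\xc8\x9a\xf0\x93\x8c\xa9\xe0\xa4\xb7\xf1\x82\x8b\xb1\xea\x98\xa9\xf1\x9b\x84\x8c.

U+5B10C

Offset 0: leading byte 0xE2 = 11100010 → 3-byte char #1 = E2 A1 B0.
Offset 3: leading byte 0xE3 = 11100011 → 3-byte char #2 = E3 A7 B8.
Offset 6: leading byte 0xF4 = 11110100 → 4-byte char #3 = F4 8A B0 AF.
Offset 10: leading byte 0xC8 = 11001000 → 2-byte char #4 = C8 9A.
Offset 12: leading byte 0xF0 = 11110000 → 4-byte char #5 = F0 93 8C A9.
Offset 16: leading byte 0xE0 = 11100000 → 3-byte char #6 = E0 A4 B7.
Offset 19: leading byte 0xF1 = 11110001 → 4-byte char #7 = F1 82 8B B1.
Offset 23: leading byte 0xEA = 11101010 → 3-byte char #8 = EA 98 A9.
Offset 26: leading byte 0xF1 = 11110001 → 4-byte char #9 = F1 9B 84 8C.
Leading byte 0xF1 = 11110001 matches 11110xxx → 4-byte sequence.
Byte 1: 0xF1 = 11110001, payload 001 (3 bits).
Byte 2: 0x9B = 10011011 (10xxxxxx ✓), payload 011011.
Byte 3: 0x84 = 10000100 (10xxxxxx ✓), payload 000100.
Byte 4: 0x8C = 10001100 (10xxxxxx ✓), payload 001100.
Concatenate: 001011011000100001100 = 0x5B10C (21 bits → U+5B10C).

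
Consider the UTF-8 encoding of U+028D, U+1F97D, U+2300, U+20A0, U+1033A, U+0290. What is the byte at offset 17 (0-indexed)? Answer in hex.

U+028D → 2-byte form CA 8D at offsets 0–1.
U+1F97D → 4-byte form F0 9F A5 BD at offsets 2–5.
U+2300 → 3-byte form E2 8C 80 at offsets 6–8.
U+20A0 → 3-byte form E2 82 A0 at offsets 9–11.
U+1033A → 4-byte form F0 90 8C BA at offsets 12–15.
U+0290 → 2-byte form CA 90 at offsets 16–17.
Offset 17 falls in char 6's range; it's byte 2 of CA 90 = 0x90.

0x90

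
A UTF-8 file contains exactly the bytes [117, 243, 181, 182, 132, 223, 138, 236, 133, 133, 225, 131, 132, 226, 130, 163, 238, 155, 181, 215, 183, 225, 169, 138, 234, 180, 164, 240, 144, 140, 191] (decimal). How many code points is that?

11

Byte at offset 0: 0x75 = 01110101 → 1-byte char (#1). Advance 1.
Byte at offset 1: 0xF3 = 11110011 → 4-byte char (#2). Advance 4.
Byte at offset 5: 0xDF = 11011111 → 2-byte char (#3). Advance 2.
Byte at offset 7: 0xEC = 11101100 → 3-byte char (#4). Advance 3.
Byte at offset 10: 0xE1 = 11100001 → 3-byte char (#5). Advance 3.
Byte at offset 13: 0xE2 = 11100010 → 3-byte char (#6). Advance 3.
Byte at offset 16: 0xEE = 11101110 → 3-byte char (#7). Advance 3.
Byte at offset 19: 0xD7 = 11010111 → 2-byte char (#8). Advance 2.
Byte at offset 21: 0xE1 = 11100001 → 3-byte char (#9). Advance 3.
Byte at offset 24: 0xEA = 11101010 → 3-byte char (#10). Advance 3.
Byte at offset 27: 0xF0 = 11110000 → 4-byte char (#11). Advance 4.
Reached end at offset 31 after 11 code points.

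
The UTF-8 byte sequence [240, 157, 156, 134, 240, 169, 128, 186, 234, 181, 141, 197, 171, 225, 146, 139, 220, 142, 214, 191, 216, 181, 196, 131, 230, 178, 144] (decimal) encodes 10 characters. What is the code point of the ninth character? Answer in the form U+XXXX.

Offset 0: leading byte 0xF0 = 11110000 → 4-byte char #1 = F0 9D 9C 86.
Offset 4: leading byte 0xF0 = 11110000 → 4-byte char #2 = F0 A9 80 BA.
Offset 8: leading byte 0xEA = 11101010 → 3-byte char #3 = EA B5 8D.
Offset 11: leading byte 0xC5 = 11000101 → 2-byte char #4 = C5 AB.
Offset 13: leading byte 0xE1 = 11100001 → 3-byte char #5 = E1 92 8B.
Offset 16: leading byte 0xDC = 11011100 → 2-byte char #6 = DC 8E.
Offset 18: leading byte 0xD6 = 11010110 → 2-byte char #7 = D6 BF.
Offset 20: leading byte 0xD8 = 11011000 → 2-byte char #8 = D8 B5.
Offset 22: leading byte 0xC4 = 11000100 → 2-byte char #9 = C4 83.
Leading byte 0xC4 = 11000100 matches 110xxxxx → 2-byte sequence.
Byte 1: 0xC4 = 11000100, payload 00100 (5 bits).
Byte 2: 0x83 = 10000011 (10xxxxxx ✓), payload 000011.
Concatenate: 00100000011 = 0x103 (11 bits → U+0103).

U+0103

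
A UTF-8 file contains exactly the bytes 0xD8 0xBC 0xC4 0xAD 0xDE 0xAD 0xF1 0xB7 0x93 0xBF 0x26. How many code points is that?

5

Byte at offset 0: 0xD8 = 11011000 → 2-byte char (#1). Advance 2.
Byte at offset 2: 0xC4 = 11000100 → 2-byte char (#2). Advance 2.
Byte at offset 4: 0xDE = 11011110 → 2-byte char (#3). Advance 2.
Byte at offset 6: 0xF1 = 11110001 → 4-byte char (#4). Advance 4.
Byte at offset 10: 0x26 = 00100110 → 1-byte char (#5). Advance 1.
Reached end at offset 11 after 5 code points.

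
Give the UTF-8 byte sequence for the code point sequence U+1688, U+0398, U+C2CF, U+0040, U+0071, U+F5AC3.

U+1688: 3-byte form → E1 9A 88.
U+0398: 2-byte form → CE 98.
U+C2CF: 3-byte form → EC 8B 8F.
U+0040: 1-byte form → 40.
U+0071: 1-byte form → 71.
U+F5AC3: 4-byte form → F3 B5 AB 83.
Concatenated (14 bytes): E1 9A 88 CE 98 EC 8B 8F 40 71 F3 B5 AB 83.

E1 9A 88 CE 98 EC 8B 8F 40 71 F3 B5 AB 83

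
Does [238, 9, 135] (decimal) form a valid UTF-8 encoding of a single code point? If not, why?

invalid (non-continuation byte where continuation expected)

Leading byte 0xEE = 11101110 → 3-byte form.
Byte 2 is 0x09 = 00001001, which is not 10xxxxxx — expected a continuation byte.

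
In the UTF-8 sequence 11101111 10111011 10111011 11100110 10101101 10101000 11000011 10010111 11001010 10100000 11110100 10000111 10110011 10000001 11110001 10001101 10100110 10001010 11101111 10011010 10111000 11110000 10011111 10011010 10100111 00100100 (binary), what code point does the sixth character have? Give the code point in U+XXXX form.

U+4D98A

Offset 0: leading byte 0xEF = 11101111 → 3-byte char #1 = EF BB BB.
Offset 3: leading byte 0xE6 = 11100110 → 3-byte char #2 = E6 AD A8.
Offset 6: leading byte 0xC3 = 11000011 → 2-byte char #3 = C3 97.
Offset 8: leading byte 0xCA = 11001010 → 2-byte char #4 = CA A0.
Offset 10: leading byte 0xF4 = 11110100 → 4-byte char #5 = F4 87 B3 81.
Offset 14: leading byte 0xF1 = 11110001 → 4-byte char #6 = F1 8D A6 8A.
Leading byte 0xF1 = 11110001 matches 11110xxx → 4-byte sequence.
Byte 1: 0xF1 = 11110001, payload 001 (3 bits).
Byte 2: 0x8D = 10001101 (10xxxxxx ✓), payload 001101.
Byte 3: 0xA6 = 10100110 (10xxxxxx ✓), payload 100110.
Byte 4: 0x8A = 10001010 (10xxxxxx ✓), payload 001010.
Concatenate: 001001101100110001010 = 0x4D98A (21 bits → U+4D98A).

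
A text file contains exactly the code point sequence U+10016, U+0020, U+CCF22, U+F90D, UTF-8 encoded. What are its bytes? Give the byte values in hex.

F0 90 80 96 20 F3 8C BC A2 EF A4 8D

U+10016: 4-byte form → F0 90 80 96.
U+0020: 1-byte form → 20.
U+CCF22: 4-byte form → F3 8C BC A2.
U+F90D: 3-byte form → EF A4 8D.
Concatenated (12 bytes): F0 90 80 96 20 F3 8C BC A2 EF A4 8D.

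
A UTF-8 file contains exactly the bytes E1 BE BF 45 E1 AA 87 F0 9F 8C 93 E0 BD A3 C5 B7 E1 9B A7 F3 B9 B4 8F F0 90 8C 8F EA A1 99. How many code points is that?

Byte at offset 0: 0xE1 = 11100001 → 3-byte char (#1). Advance 3.
Byte at offset 3: 0x45 = 01000101 → 1-byte char (#2). Advance 1.
Byte at offset 4: 0xE1 = 11100001 → 3-byte char (#3). Advance 3.
Byte at offset 7: 0xF0 = 11110000 → 4-byte char (#4). Advance 4.
Byte at offset 11: 0xE0 = 11100000 → 3-byte char (#5). Advance 3.
Byte at offset 14: 0xC5 = 11000101 → 2-byte char (#6). Advance 2.
Byte at offset 16: 0xE1 = 11100001 → 3-byte char (#7). Advance 3.
Byte at offset 19: 0xF3 = 11110011 → 4-byte char (#8). Advance 4.
Byte at offset 23: 0xF0 = 11110000 → 4-byte char (#9). Advance 4.
Byte at offset 27: 0xEA = 11101010 → 3-byte char (#10). Advance 3.
Reached end at offset 30 after 10 code points.

10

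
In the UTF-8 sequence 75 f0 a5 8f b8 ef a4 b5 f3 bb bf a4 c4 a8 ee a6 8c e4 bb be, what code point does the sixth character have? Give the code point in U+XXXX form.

U+E98C

Offset 0: leading byte 0x75 = 01110101 → 1-byte char #1 = 75.
Offset 1: leading byte 0xF0 = 11110000 → 4-byte char #2 = F0 A5 8F B8.
Offset 5: leading byte 0xEF = 11101111 → 3-byte char #3 = EF A4 B5.
Offset 8: leading byte 0xF3 = 11110011 → 4-byte char #4 = F3 BB BF A4.
Offset 12: leading byte 0xC4 = 11000100 → 2-byte char #5 = C4 A8.
Offset 14: leading byte 0xEE = 11101110 → 3-byte char #6 = EE A6 8C.
Leading byte 0xEE = 11101110 matches 1110xxxx → 3-byte sequence.
Byte 1: 0xEE = 11101110, payload 1110 (4 bits).
Byte 2: 0xA6 = 10100110 (10xxxxxx ✓), payload 100110.
Byte 3: 0x8C = 10001100 (10xxxxxx ✓), payload 001100.
Concatenate: 1110100110001100 = 0xE98C (16 bits → U+E98C).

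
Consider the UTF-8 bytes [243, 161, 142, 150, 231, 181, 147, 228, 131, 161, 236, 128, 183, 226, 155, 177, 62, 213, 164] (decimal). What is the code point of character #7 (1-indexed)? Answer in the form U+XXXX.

U+0564

Offset 0: leading byte 0xF3 = 11110011 → 4-byte char #1 = F3 A1 8E 96.
Offset 4: leading byte 0xE7 = 11100111 → 3-byte char #2 = E7 B5 93.
Offset 7: leading byte 0xE4 = 11100100 → 3-byte char #3 = E4 83 A1.
Offset 10: leading byte 0xEC = 11101100 → 3-byte char #4 = EC 80 B7.
Offset 13: leading byte 0xE2 = 11100010 → 3-byte char #5 = E2 9B B1.
Offset 16: leading byte 0x3E = 00111110 → 1-byte char #6 = 3E.
Offset 17: leading byte 0xD5 = 11010101 → 2-byte char #7 = D5 A4.
Leading byte 0xD5 = 11010101 matches 110xxxxx → 2-byte sequence.
Byte 1: 0xD5 = 11010101, payload 10101 (5 bits).
Byte 2: 0xA4 = 10100100 (10xxxxxx ✓), payload 100100.
Concatenate: 10101100100 = 0x564 (11 bits → U+0564).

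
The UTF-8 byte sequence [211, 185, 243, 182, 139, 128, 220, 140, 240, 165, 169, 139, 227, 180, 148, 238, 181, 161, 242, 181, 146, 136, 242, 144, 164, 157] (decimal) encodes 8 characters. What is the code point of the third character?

Offset 0: leading byte 0xD3 = 11010011 → 2-byte char #1 = D3 B9.
Offset 2: leading byte 0xF3 = 11110011 → 4-byte char #2 = F3 B6 8B 80.
Offset 6: leading byte 0xDC = 11011100 → 2-byte char #3 = DC 8C.
Leading byte 0xDC = 11011100 matches 110xxxxx → 2-byte sequence.
Byte 1: 0xDC = 11011100, payload 11100 (5 bits).
Byte 2: 0x8C = 10001100 (10xxxxxx ✓), payload 001100.
Concatenate: 11100001100 = 0x70C (11 bits → U+070C).

U+070C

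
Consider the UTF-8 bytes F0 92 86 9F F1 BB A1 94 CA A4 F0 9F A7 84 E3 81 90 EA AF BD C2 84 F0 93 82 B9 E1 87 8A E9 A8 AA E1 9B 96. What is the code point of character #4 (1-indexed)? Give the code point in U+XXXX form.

Offset 0: leading byte 0xF0 = 11110000 → 4-byte char #1 = F0 92 86 9F.
Offset 4: leading byte 0xF1 = 11110001 → 4-byte char #2 = F1 BB A1 94.
Offset 8: leading byte 0xCA = 11001010 → 2-byte char #3 = CA A4.
Offset 10: leading byte 0xF0 = 11110000 → 4-byte char #4 = F0 9F A7 84.
Leading byte 0xF0 = 11110000 matches 11110xxx → 4-byte sequence.
Byte 1: 0xF0 = 11110000, payload 000 (3 bits).
Byte 2: 0x9F = 10011111 (10xxxxxx ✓), payload 011111.
Byte 3: 0xA7 = 10100111 (10xxxxxx ✓), payload 100111.
Byte 4: 0x84 = 10000100 (10xxxxxx ✓), payload 000100.
Concatenate: 000011111100111000100 = 0x1F9C4 (21 bits → U+1F9C4).

U+1F9C4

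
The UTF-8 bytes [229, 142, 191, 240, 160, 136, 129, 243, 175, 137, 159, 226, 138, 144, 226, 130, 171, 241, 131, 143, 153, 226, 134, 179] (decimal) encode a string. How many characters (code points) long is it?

7

Byte at offset 0: 0xE5 = 11100101 → 3-byte char (#1). Advance 3.
Byte at offset 3: 0xF0 = 11110000 → 4-byte char (#2). Advance 4.
Byte at offset 7: 0xF3 = 11110011 → 4-byte char (#3). Advance 4.
Byte at offset 11: 0xE2 = 11100010 → 3-byte char (#4). Advance 3.
Byte at offset 14: 0xE2 = 11100010 → 3-byte char (#5). Advance 3.
Byte at offset 17: 0xF1 = 11110001 → 4-byte char (#6). Advance 4.
Byte at offset 21: 0xE2 = 11100010 → 3-byte char (#7). Advance 3.
Reached end at offset 24 after 7 code points.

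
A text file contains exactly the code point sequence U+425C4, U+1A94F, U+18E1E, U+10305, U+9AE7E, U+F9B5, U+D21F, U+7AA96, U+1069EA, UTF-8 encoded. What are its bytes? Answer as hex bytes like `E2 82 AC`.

F1 82 97 84 F0 9A A5 8F F0 98 B8 9E F0 90 8C 85 F2 9A B9 BE EF A6 B5 ED 88 9F F1 BA AA 96 F4 86 A7 AA

U+425C4: 4-byte form → F1 82 97 84.
U+1A94F: 4-byte form → F0 9A A5 8F.
U+18E1E: 4-byte form → F0 98 B8 9E.
U+10305: 4-byte form → F0 90 8C 85.
U+9AE7E: 4-byte form → F2 9A B9 BE.
U+F9B5: 3-byte form → EF A6 B5.
U+D21F: 3-byte form → ED 88 9F.
U+7AA96: 4-byte form → F1 BA AA 96.
U+1069EA: 4-byte form → F4 86 A7 AA.
Concatenated (34 bytes): F1 82 97 84 F0 9A A5 8F F0 98 B8 9E F0 90 8C 85 F2 9A B9 BE EF A6 B5 ED 88 9F F1 BA AA 96 F4 86 A7 AA.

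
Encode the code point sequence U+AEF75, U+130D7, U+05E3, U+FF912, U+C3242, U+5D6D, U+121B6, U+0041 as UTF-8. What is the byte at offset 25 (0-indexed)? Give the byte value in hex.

U+AEF75 → 4-byte form F2 AE BD B5 at offsets 0–3.
U+130D7 → 4-byte form F0 93 83 97 at offsets 4–7.
U+05E3 → 2-byte form D7 A3 at offsets 8–9.
U+FF912 → 4-byte form F3 BF A4 92 at offsets 10–13.
U+C3242 → 4-byte form F3 83 89 82 at offsets 14–17.
U+5D6D → 3-byte form E5 B5 AD at offsets 18–20.
U+121B6 → 4-byte form F0 92 86 B6 at offsets 21–24.
U+0041 → 1-byte form 41 at offsets 25–25.
Offset 25 falls in char 8's range; it's byte 1 of 41 = 0x41.

0x41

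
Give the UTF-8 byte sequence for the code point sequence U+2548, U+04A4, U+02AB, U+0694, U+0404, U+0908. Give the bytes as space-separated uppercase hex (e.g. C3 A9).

E2 95 88 D2 A4 CA AB DA 94 D0 84 E0 A4 88

U+2548: 3-byte form → E2 95 88.
U+04A4: 2-byte form → D2 A4.
U+02AB: 2-byte form → CA AB.
U+0694: 2-byte form → DA 94.
U+0404: 2-byte form → D0 84.
U+0908: 3-byte form → E0 A4 88.
Concatenated (14 bytes): E2 95 88 D2 A4 CA AB DA 94 D0 84 E0 A4 88.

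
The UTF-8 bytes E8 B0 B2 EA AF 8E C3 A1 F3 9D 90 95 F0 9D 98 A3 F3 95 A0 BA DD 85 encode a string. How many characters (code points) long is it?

Byte at offset 0: 0xE8 = 11101000 → 3-byte char (#1). Advance 3.
Byte at offset 3: 0xEA = 11101010 → 3-byte char (#2). Advance 3.
Byte at offset 6: 0xC3 = 11000011 → 2-byte char (#3). Advance 2.
Byte at offset 8: 0xF3 = 11110011 → 4-byte char (#4). Advance 4.
Byte at offset 12: 0xF0 = 11110000 → 4-byte char (#5). Advance 4.
Byte at offset 16: 0xF3 = 11110011 → 4-byte char (#6). Advance 4.
Byte at offset 20: 0xDD = 11011101 → 2-byte char (#7). Advance 2.
Reached end at offset 22 after 7 code points.

7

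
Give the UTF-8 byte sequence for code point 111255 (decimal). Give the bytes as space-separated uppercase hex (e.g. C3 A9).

F0 9B 8A 97

U+1B297 = 0x1B297 = 111255 decimal. In range U+10000–U+10FFFF → 4-byte form: 11110xxx 10xxxxxx 10xxxxxx 10xxxxxx.
Binary (21 bits): 000011011001010010111.
Split 3+6+6+6: 000 | 011011 | 001010 | 010111.
Byte 1: 11110000 = 0xF0.
Byte 2: 10011011 = 0x9B.
Byte 3: 10001010 = 0x8A.
Byte 4: 10010111 = 0x97.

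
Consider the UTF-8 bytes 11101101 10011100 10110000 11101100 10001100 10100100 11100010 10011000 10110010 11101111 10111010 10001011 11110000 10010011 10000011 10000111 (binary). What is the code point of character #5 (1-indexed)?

Offset 0: leading byte 0xED = 11101101 → 3-byte char #1 = ED 9C B0.
Offset 3: leading byte 0xEC = 11101100 → 3-byte char #2 = EC 8C A4.
Offset 6: leading byte 0xE2 = 11100010 → 3-byte char #3 = E2 98 B2.
Offset 9: leading byte 0xEF = 11101111 → 3-byte char #4 = EF BA 8B.
Offset 12: leading byte 0xF0 = 11110000 → 4-byte char #5 = F0 93 83 87.
Leading byte 0xF0 = 11110000 matches 11110xxx → 4-byte sequence.
Byte 1: 0xF0 = 11110000, payload 000 (3 bits).
Byte 2: 0x93 = 10010011 (10xxxxxx ✓), payload 010011.
Byte 3: 0x83 = 10000011 (10xxxxxx ✓), payload 000011.
Byte 4: 0x87 = 10000111 (10xxxxxx ✓), payload 000111.
Concatenate: 000010011000011000111 = 0x130C7 (21 bits → U+130C7).

U+130C7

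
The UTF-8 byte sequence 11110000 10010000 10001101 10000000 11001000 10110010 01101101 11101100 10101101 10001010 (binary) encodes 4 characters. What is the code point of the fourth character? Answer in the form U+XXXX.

U+CB4A

Offset 0: leading byte 0xF0 = 11110000 → 4-byte char #1 = F0 90 8D 80.
Offset 4: leading byte 0xC8 = 11001000 → 2-byte char #2 = C8 B2.
Offset 6: leading byte 0x6D = 01101101 → 1-byte char #3 = 6D.
Offset 7: leading byte 0xEC = 11101100 → 3-byte char #4 = EC AD 8A.
Leading byte 0xEC = 11101100 matches 1110xxxx → 3-byte sequence.
Byte 1: 0xEC = 11101100, payload 1100 (4 bits).
Byte 2: 0xAD = 10101101 (10xxxxxx ✓), payload 101101.
Byte 3: 0x8A = 10001010 (10xxxxxx ✓), payload 001010.
Concatenate: 1100101101001010 = 0xCB4A (16 bits → U+CB4A).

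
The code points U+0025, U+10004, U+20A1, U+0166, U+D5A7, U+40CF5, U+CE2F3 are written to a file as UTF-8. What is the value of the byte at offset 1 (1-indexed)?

1-indexed offset 1 is 0-indexed offset 0.
U+0025 → 1-byte form 25 at offsets 0–0.
Offset 0 falls in char 1's range; it's byte 1 of 25 = 0x25.

0x25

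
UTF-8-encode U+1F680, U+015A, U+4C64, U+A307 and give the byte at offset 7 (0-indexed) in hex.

U+1F680 → 4-byte form F0 9F 9A 80 at offsets 0–3.
U+015A → 2-byte form C5 9A at offsets 4–5.
U+4C64 → 3-byte form E4 B1 A4 at offsets 6–8.
Offset 7 falls in char 3's range; it's byte 2 of E4 B1 A4 = 0xB1.

0xB1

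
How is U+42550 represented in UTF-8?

F1 82 95 90

U+42550 = 0x42550 = 271696 decimal. In range U+10000–U+10FFFF → 4-byte form: 11110xxx 10xxxxxx 10xxxxxx 10xxxxxx.
Binary (21 bits): 001000010010101010000.
Split 3+6+6+6: 001 | 000010 | 010101 | 010000.
Byte 1: 11110001 = 0xF1.
Byte 2: 10000010 = 0x82.
Byte 3: 10010101 = 0x95.
Byte 4: 10010000 = 0x90.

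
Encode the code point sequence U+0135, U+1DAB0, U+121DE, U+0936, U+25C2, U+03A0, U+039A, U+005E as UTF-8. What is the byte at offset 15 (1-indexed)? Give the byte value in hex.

0x97

1-indexed offset 15 is 0-indexed offset 14.
U+0135 → 2-byte form C4 B5 at offsets 0–1.
U+1DAB0 → 4-byte form F0 9D AA B0 at offsets 2–5.
U+121DE → 4-byte form F0 92 87 9E at offsets 6–9.
U+0936 → 3-byte form E0 A4 B6 at offsets 10–12.
U+25C2 → 3-byte form E2 97 82 at offsets 13–15.
Offset 14 falls in char 5's range; it's byte 2 of E2 97 82 = 0x97.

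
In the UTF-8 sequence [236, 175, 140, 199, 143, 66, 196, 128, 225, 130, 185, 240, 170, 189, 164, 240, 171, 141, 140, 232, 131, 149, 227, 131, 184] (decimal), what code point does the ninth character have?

Offset 0: leading byte 0xEC = 11101100 → 3-byte char #1 = EC AF 8C.
Offset 3: leading byte 0xC7 = 11000111 → 2-byte char #2 = C7 8F.
Offset 5: leading byte 0x42 = 01000010 → 1-byte char #3 = 42.
Offset 6: leading byte 0xC4 = 11000100 → 2-byte char #4 = C4 80.
Offset 8: leading byte 0xE1 = 11100001 → 3-byte char #5 = E1 82 B9.
Offset 11: leading byte 0xF0 = 11110000 → 4-byte char #6 = F0 AA BD A4.
Offset 15: leading byte 0xF0 = 11110000 → 4-byte char #7 = F0 AB 8D 8C.
Offset 19: leading byte 0xE8 = 11101000 → 3-byte char #8 = E8 83 95.
Offset 22: leading byte 0xE3 = 11100011 → 3-byte char #9 = E3 83 B8.
Leading byte 0xE3 = 11100011 matches 1110xxxx → 3-byte sequence.
Byte 1: 0xE3 = 11100011, payload 0011 (4 bits).
Byte 2: 0x83 = 10000011 (10xxxxxx ✓), payload 000011.
Byte 3: 0xB8 = 10111000 (10xxxxxx ✓), payload 111000.
Concatenate: 0011000011111000 = 0x30F8 (16 bits → U+30F8).

U+30F8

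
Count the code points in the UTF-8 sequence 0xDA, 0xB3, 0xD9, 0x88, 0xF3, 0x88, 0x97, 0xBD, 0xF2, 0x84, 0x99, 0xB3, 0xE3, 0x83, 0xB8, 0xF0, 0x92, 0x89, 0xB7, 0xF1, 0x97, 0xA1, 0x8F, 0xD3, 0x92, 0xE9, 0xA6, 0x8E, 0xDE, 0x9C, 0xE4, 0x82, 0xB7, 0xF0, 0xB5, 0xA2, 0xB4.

12

Byte at offset 0: 0xDA = 11011010 → 2-byte char (#1). Advance 2.
Byte at offset 2: 0xD9 = 11011001 → 2-byte char (#2). Advance 2.
Byte at offset 4: 0xF3 = 11110011 → 4-byte char (#3). Advance 4.
Byte at offset 8: 0xF2 = 11110010 → 4-byte char (#4). Advance 4.
Byte at offset 12: 0xE3 = 11100011 → 3-byte char (#5). Advance 3.
Byte at offset 15: 0xF0 = 11110000 → 4-byte char (#6). Advance 4.
Byte at offset 19: 0xF1 = 11110001 → 4-byte char (#7). Advance 4.
Byte at offset 23: 0xD3 = 11010011 → 2-byte char (#8). Advance 2.
Byte at offset 25: 0xE9 = 11101001 → 3-byte char (#9). Advance 3.
Byte at offset 28: 0xDE = 11011110 → 2-byte char (#10). Advance 2.
Byte at offset 30: 0xE4 = 11100100 → 3-byte char (#11). Advance 3.
Byte at offset 33: 0xF0 = 11110000 → 4-byte char (#12). Advance 4.
Reached end at offset 37 after 12 code points.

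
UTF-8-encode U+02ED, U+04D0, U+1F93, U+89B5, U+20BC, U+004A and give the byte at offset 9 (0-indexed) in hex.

0xB5

U+02ED → 2-byte form CB AD at offsets 0–1.
U+04D0 → 2-byte form D3 90 at offsets 2–3.
U+1F93 → 3-byte form E1 BE 93 at offsets 4–6.
U+89B5 → 3-byte form E8 A6 B5 at offsets 7–9.
Offset 9 falls in char 4's range; it's byte 3 of E8 A6 B5 = 0xB5.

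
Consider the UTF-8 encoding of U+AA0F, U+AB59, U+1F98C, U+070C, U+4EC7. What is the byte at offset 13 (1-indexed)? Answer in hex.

1-indexed offset 13 is 0-indexed offset 12.
U+AA0F → 3-byte form EA A8 8F at offsets 0–2.
U+AB59 → 3-byte form EA AD 99 at offsets 3–5.
U+1F98C → 4-byte form F0 9F A6 8C at offsets 6–9.
U+070C → 2-byte form DC 8C at offsets 10–11.
U+4EC7 → 3-byte form E4 BB 87 at offsets 12–14.
Offset 12 falls in char 5's range; it's byte 1 of E4 BB 87 = 0xE4.

0xE4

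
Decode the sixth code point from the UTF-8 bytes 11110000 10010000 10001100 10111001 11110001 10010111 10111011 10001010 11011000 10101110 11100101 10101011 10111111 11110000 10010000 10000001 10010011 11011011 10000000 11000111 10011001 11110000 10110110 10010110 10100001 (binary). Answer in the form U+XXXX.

U+06C0

Offset 0: leading byte 0xF0 = 11110000 → 4-byte char #1 = F0 90 8C B9.
Offset 4: leading byte 0xF1 = 11110001 → 4-byte char #2 = F1 97 BB 8A.
Offset 8: leading byte 0xD8 = 11011000 → 2-byte char #3 = D8 AE.
Offset 10: leading byte 0xE5 = 11100101 → 3-byte char #4 = E5 AB BF.
Offset 13: leading byte 0xF0 = 11110000 → 4-byte char #5 = F0 90 81 93.
Offset 17: leading byte 0xDB = 11011011 → 2-byte char #6 = DB 80.
Leading byte 0xDB = 11011011 matches 110xxxxx → 2-byte sequence.
Byte 1: 0xDB = 11011011, payload 11011 (5 bits).
Byte 2: 0x80 = 10000000 (10xxxxxx ✓), payload 000000.
Concatenate: 11011000000 = 0x6C0 (11 bits → U+06C0).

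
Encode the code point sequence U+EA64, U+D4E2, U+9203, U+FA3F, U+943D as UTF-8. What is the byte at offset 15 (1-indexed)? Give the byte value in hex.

1-indexed offset 15 is 0-indexed offset 14.
U+EA64 → 3-byte form EE A9 A4 at offsets 0–2.
U+D4E2 → 3-byte form ED 93 A2 at offsets 3–5.
U+9203 → 3-byte form E9 88 83 at offsets 6–8.
U+FA3F → 3-byte form EF A8 BF at offsets 9–11.
U+943D → 3-byte form E9 90 BD at offsets 12–14.
Offset 14 falls in char 5's range; it's byte 3 of E9 90 BD = 0xBD.

0xBD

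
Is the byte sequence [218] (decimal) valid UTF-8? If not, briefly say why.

Leading byte 0xDA = 11011010 → 2-byte form, but only 1 byte is present.

invalid (sequence truncated)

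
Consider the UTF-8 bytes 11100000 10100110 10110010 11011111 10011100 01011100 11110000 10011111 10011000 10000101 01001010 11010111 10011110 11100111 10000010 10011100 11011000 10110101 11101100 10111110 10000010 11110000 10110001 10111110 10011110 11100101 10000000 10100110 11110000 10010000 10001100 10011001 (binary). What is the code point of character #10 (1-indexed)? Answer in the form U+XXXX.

Offset 0: leading byte 0xE0 = 11100000 → 3-byte char #1 = E0 A6 B2.
Offset 3: leading byte 0xDF = 11011111 → 2-byte char #2 = DF 9C.
Offset 5: leading byte 0x5C = 01011100 → 1-byte char #3 = 5C.
Offset 6: leading byte 0xF0 = 11110000 → 4-byte char #4 = F0 9F 98 85.
Offset 10: leading byte 0x4A = 01001010 → 1-byte char #5 = 4A.
Offset 11: leading byte 0xD7 = 11010111 → 2-byte char #6 = D7 9E.
Offset 13: leading byte 0xE7 = 11100111 → 3-byte char #7 = E7 82 9C.
Offset 16: leading byte 0xD8 = 11011000 → 2-byte char #8 = D8 B5.
Offset 18: leading byte 0xEC = 11101100 → 3-byte char #9 = EC BE 82.
Offset 21: leading byte 0xF0 = 11110000 → 4-byte char #10 = F0 B1 BE 9E.
Leading byte 0xF0 = 11110000 matches 11110xxx → 4-byte sequence.
Byte 1: 0xF0 = 11110000, payload 000 (3 bits).
Byte 2: 0xB1 = 10110001 (10xxxxxx ✓), payload 110001.
Byte 3: 0xBE = 10111110 (10xxxxxx ✓), payload 111110.
Byte 4: 0x9E = 10011110 (10xxxxxx ✓), payload 011110.
Concatenate: 000110001111110011110 = 0x31F9E (21 bits → U+31F9E).

U+31F9E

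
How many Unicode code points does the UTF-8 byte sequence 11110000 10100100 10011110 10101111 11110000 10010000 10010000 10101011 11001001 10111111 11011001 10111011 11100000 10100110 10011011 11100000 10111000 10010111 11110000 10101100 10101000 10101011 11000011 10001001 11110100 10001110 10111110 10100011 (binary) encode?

9

Byte at offset 0: 0xF0 = 11110000 → 4-byte char (#1). Advance 4.
Byte at offset 4: 0xF0 = 11110000 → 4-byte char (#2). Advance 4.
Byte at offset 8: 0xC9 = 11001001 → 2-byte char (#3). Advance 2.
Byte at offset 10: 0xD9 = 11011001 → 2-byte char (#4). Advance 2.
Byte at offset 12: 0xE0 = 11100000 → 3-byte char (#5). Advance 3.
Byte at offset 15: 0xE0 = 11100000 → 3-byte char (#6). Advance 3.
Byte at offset 18: 0xF0 = 11110000 → 4-byte char (#7). Advance 4.
Byte at offset 22: 0xC3 = 11000011 → 2-byte char (#8). Advance 2.
Byte at offset 24: 0xF4 = 11110100 → 4-byte char (#9). Advance 4.
Reached end at offset 28 after 9 code points.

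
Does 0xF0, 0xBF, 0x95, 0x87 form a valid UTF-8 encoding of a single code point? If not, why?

valid

Leading byte 0xF0 = 11110000 → 4-byte form.
Continuation bytes 0xBF=10111111, 0x95=10010101, 0x87=10000111 all match 10xxxxxx.
Decoded value 0x3F547 is ≥ 0x10000 (shortest form) and not a surrogate.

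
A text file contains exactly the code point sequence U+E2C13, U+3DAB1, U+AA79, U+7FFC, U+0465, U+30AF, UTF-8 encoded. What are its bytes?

F3 A2 B0 93 F0 BD AA B1 EA A9 B9 E7 BF BC D1 A5 E3 82 AF

U+E2C13: 4-byte form → F3 A2 B0 93.
U+3DAB1: 4-byte form → F0 BD AA B1.
U+AA79: 3-byte form → EA A9 B9.
U+7FFC: 3-byte form → E7 BF BC.
U+0465: 2-byte form → D1 A5.
U+30AF: 3-byte form → E3 82 AF.
Concatenated (19 bytes): F3 A2 B0 93 F0 BD AA B1 EA A9 B9 E7 BF BC D1 A5 E3 82 AF.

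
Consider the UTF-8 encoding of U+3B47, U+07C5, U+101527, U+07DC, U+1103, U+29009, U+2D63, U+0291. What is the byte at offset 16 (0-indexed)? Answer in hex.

0x80

U+3B47 → 3-byte form E3 AD 87 at offsets 0–2.
U+07C5 → 2-byte form DF 85 at offsets 3–4.
U+101527 → 4-byte form F4 81 94 A7 at offsets 5–8.
U+07DC → 2-byte form DF 9C at offsets 9–10.
U+1103 → 3-byte form E1 84 83 at offsets 11–13.
U+29009 → 4-byte form F0 A9 80 89 at offsets 14–17.
Offset 16 falls in char 6's range; it's byte 3 of F0 A9 80 89 = 0x80.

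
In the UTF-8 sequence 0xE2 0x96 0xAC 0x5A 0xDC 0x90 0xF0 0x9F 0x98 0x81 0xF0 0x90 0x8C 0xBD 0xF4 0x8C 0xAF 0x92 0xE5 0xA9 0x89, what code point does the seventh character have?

Offset 0: leading byte 0xE2 = 11100010 → 3-byte char #1 = E2 96 AC.
Offset 3: leading byte 0x5A = 01011010 → 1-byte char #2 = 5A.
Offset 4: leading byte 0xDC = 11011100 → 2-byte char #3 = DC 90.
Offset 6: leading byte 0xF0 = 11110000 → 4-byte char #4 = F0 9F 98 81.
Offset 10: leading byte 0xF0 = 11110000 → 4-byte char #5 = F0 90 8C BD.
Offset 14: leading byte 0xF4 = 11110100 → 4-byte char #6 = F4 8C AF 92.
Offset 18: leading byte 0xE5 = 11100101 → 3-byte char #7 = E5 A9 89.
Leading byte 0xE5 = 11100101 matches 1110xxxx → 3-byte sequence.
Byte 1: 0xE5 = 11100101, payload 0101 (4 bits).
Byte 2: 0xA9 = 10101001 (10xxxxxx ✓), payload 101001.
Byte 3: 0x89 = 10001001 (10xxxxxx ✓), payload 001001.
Concatenate: 0101101001001001 = 0x5A49 (16 bits → U+5A49).

U+5A49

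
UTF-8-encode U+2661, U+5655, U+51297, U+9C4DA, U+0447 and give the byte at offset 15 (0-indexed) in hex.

0x87

U+2661 → 3-byte form E2 99 A1 at offsets 0–2.
U+5655 → 3-byte form E5 99 95 at offsets 3–5.
U+51297 → 4-byte form F1 91 8A 97 at offsets 6–9.
U+9C4DA → 4-byte form F2 9C 93 9A at offsets 10–13.
U+0447 → 2-byte form D1 87 at offsets 14–15.
Offset 15 falls in char 5's range; it's byte 2 of D1 87 = 0x87.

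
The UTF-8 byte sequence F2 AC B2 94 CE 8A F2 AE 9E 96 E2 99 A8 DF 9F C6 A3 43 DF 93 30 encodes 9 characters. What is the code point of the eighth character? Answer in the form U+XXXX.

Offset 0: leading byte 0xF2 = 11110010 → 4-byte char #1 = F2 AC B2 94.
Offset 4: leading byte 0xCE = 11001110 → 2-byte char #2 = CE 8A.
Offset 6: leading byte 0xF2 = 11110010 → 4-byte char #3 = F2 AE 9E 96.
Offset 10: leading byte 0xE2 = 11100010 → 3-byte char #4 = E2 99 A8.
Offset 13: leading byte 0xDF = 11011111 → 2-byte char #5 = DF 9F.
Offset 15: leading byte 0xC6 = 11000110 → 2-byte char #6 = C6 A3.
Offset 17: leading byte 0x43 = 01000011 → 1-byte char #7 = 43.
Offset 18: leading byte 0xDF = 11011111 → 2-byte char #8 = DF 93.
Leading byte 0xDF = 11011111 matches 110xxxxx → 2-byte sequence.
Byte 1: 0xDF = 11011111, payload 11111 (5 bits).
Byte 2: 0x93 = 10010011 (10xxxxxx ✓), payload 010011.
Concatenate: 11111010011 = 0x7D3 (11 bits → U+07D3).

U+07D3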